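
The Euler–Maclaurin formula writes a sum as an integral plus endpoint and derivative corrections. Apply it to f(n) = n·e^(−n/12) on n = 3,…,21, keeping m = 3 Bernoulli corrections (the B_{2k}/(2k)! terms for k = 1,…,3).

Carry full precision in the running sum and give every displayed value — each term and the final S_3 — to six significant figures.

S_3 ≈ 74.3030

∫_3^21 x·e^(−x/12) dx evaluates to 71.3697.
Boundary: ½(f(3) + f(21)) = ½(2.33640 + 3.64925) = 2.99283.
Running total after boundary: 74.3625.
Order-1 term: 1/12 · (-0.130330 − 0.584101) = -0.0595359.
After k=1: 74.3030.
Order-2 term: −1/720 · (0.00150845 − 0.0148729) = 1.85618e-05.
After k=2: 74.3030.
Order-3 term: 1/30240 · (2.72360e-05 − 0.000178400) = -4.99881e-09.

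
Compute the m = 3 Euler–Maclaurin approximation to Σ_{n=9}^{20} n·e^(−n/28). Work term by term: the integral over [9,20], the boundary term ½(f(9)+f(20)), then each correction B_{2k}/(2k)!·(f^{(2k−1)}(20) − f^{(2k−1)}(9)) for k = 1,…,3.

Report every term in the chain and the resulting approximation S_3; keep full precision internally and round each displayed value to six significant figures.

S_3 ≈ 101.402

Integral: ∫_9^20 x·e^(−x/28) dx = 93.2725.
Boundary: ½(f(9) + f(20)) = ½(6.52601 + 9.79083) = 8.15842.
Running total after boundary: 101.431.
k=1: B_{2}/(2)! × [f^{(1)}(20) − f^{(1)}(9)] = 1/12 × (0.139869 − 0.492041) = -0.0293476.
Running total after k=1: 101.402.
k=2: B_{4}/(4)! × [f^{(3)}(20) − f^{(3)}(9)] = −1/720 × (0.00142724 − 0.00247738) = 1.45853e-06.
Running total after k=2: 101.402.
k=3: B_{6}/(6)! × [f^{(5)}(20) − f^{(5)}(9)] = 1/30240 × (3.41335e-06 − 5.51933e-06) = -6.96423e-11.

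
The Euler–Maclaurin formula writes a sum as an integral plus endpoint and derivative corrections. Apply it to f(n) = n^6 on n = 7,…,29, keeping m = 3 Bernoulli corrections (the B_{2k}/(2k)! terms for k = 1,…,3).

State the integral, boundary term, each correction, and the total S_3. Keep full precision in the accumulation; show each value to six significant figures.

S_3 ≈ 2.77186e+09

Integral: ∫_7^29 x^6 dx = 2.46415e+09.
Endpoint term: (f(7) + f(29))/2 = (117649 + 5.94823e+08)/2 = 2.97470e+08.
Running total after boundary: 2.76162e+09.
Correction k=1: B_{2}/2! · (f^{(1)}(29) − f^{(1)}(7)) = 1/12 · (1.23067e+08 − 100842) = 1.02472e+07.
Partial sum through k=1: 2.77187e+09.
Correction k=2: B_{4}/4! · (f^{(3)}(29) − f^{(3)}(7)) = −1/720 · (2.92668e+06 − 41160.0) = -4007.67.
Partial sum through k=2: 2.77186e+09.
Correction k=3: B_{6}/6! · (f^{(5)}(29) − f^{(5)}(7)) = 1/30240 · (20880.0 − 5040.00) = 0.523810.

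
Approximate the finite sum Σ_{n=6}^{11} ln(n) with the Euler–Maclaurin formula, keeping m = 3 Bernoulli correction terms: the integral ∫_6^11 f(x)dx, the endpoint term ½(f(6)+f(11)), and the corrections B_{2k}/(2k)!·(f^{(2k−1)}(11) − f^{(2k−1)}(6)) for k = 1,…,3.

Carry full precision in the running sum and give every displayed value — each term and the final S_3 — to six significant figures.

Integral: ∫_6^11 ln(x) dx = 10.6263.
Endpoint term: (f(6) + f(11))/2 = (1.79176 + 2.39790)/2 = 2.09483.
Integral + boundary = 12.7211.
Order-1 term: 1/12 · (0.0909091 − 0.166667) = -0.00631313.
Running total after k=1: 12.7148.
Order-2 term: −1/720 · (0.00150263 − 0.00925926) = 1.07731e-05.
Running total after k=2: 12.7148.
Order-3 term: 1/30240 · (0.000149021 − 0.00308642) = -9.71362e-08.

S_3 ≈ 12.7148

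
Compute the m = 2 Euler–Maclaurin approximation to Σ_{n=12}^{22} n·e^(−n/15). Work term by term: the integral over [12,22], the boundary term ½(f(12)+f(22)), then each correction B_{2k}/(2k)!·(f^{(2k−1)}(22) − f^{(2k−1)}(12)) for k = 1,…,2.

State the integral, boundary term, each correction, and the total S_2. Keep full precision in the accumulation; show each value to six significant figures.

S_2 ≈ 59.1607

Integral: ∫_12^22 x·e^(−x/15) dx = 53.9435.
½[f(12) + f(22)] = ½[5.39195 + 5.07525] = 5.23360.
Running total after boundary: 59.1771.
Order-1 term: 1/12 · (-0.107657 − 0.0898658) = -0.0164602.
Partial sum through k=1: 59.1607.
Order-2 term: −1/720 · (0.00157213 − 0.00439344) = 3.91848e-06.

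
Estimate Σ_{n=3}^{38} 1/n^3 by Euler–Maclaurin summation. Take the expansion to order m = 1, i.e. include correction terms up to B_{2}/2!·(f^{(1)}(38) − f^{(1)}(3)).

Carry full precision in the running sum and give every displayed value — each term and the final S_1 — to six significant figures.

S_1 ≈ 0.0768232

The integral term ∫_3^38 1/x^3 dx = 0.0552093.
½[f(3) + f(38)] = ½[0.0370370 + 1.82242e-05] = 0.0185276.
Integral + boundary = 0.0737369.
Correction k=1: B_{2}/2! · (f^{(1)}(38) − f^{(1)}(3)) = 1/12 · (-1.43876e-06 − (-0.0370370)) = 0.00308630.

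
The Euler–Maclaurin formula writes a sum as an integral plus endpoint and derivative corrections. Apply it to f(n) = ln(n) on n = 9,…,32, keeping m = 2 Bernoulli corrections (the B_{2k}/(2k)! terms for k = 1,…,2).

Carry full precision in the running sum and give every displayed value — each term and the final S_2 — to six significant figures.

S_2 ≈ 70.9534

∫_9^32 ln(x) dx evaluates to 68.1285.
½[f(9) + f(32)] = ½[2.19722 + 3.46574] = 2.83148.
So far: 70.9600.
k=1: B_{2}/(2)! × [f^{(1)}(32) − f^{(1)}(9)] = 1/12 × (0.0312500 − 0.111111) = -0.00665509.
After k=1: 70.9534.
k=2: B_{4}/(4)! × [f^{(3)}(32) − f^{(3)}(9)] = −1/720 × (6.10352e-05 − 0.00274348) = 3.72562e-06.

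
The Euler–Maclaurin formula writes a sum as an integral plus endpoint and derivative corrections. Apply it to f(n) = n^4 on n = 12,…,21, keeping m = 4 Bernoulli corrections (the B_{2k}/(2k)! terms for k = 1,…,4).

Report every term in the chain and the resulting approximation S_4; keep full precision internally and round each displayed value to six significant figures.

S_4 ≈ 877173

∫_12^21 x^4 dx evaluates to 767054.
½[f(12) + f(21)] = ½[20736.0 + 194481] = 107608.
Integral + boundary = 874662.
Correction k=1: B_{2}/2! · (f^{(1)}(21) − f^{(1)}(12)) = 1/12 · (37044.0 − 6912.00) = 2511.00.
Partial sum through k=1: 877173.
Correction k=2: B_{4}/4! · (f^{(3)}(21) − f^{(3)}(12)) = −1/720 · (504.000 − 288.000) = -0.300000.
Partial sum through k=2: 877173.
Correction k=3: B_{6}/6! · (f^{(5)}(21) − f^{(5)}(12)) = 1/30240 · (0.00000 − 0.00000) = 0.00000.
Partial sum through k=3: 877173.
Correction k=4: B_{8}/8! · (f^{(7)}(21) − f^{(7)}(12)) = −1/1209600 · (0.00000 − 0.00000) = 0.00000.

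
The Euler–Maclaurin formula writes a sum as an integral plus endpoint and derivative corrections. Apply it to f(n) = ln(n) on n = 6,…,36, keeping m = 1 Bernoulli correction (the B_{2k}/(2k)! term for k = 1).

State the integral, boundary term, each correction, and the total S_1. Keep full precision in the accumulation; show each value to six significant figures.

S_1 ≈ 90.9322

Integral: ∫_6^36 ln(x) dx = 88.2561.
Boundary: ½(f(6) + f(36)) = ½(1.79176 + 3.58352) = 2.68764.
So far: 90.9438.
Order-1 term: 1/12 · (0.0277778 − 0.166667) = -0.0115741.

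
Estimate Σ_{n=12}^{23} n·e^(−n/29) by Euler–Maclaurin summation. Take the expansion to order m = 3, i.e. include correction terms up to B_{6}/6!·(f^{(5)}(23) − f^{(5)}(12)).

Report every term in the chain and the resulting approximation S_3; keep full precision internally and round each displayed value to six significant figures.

The integral term ∫_12^23 x·e^(−x/29) dx = 103.816.
½[f(12) + f(23)] = ½[7.93365 + 10.4061] = 9.16987.
So far: 112.985.
Order-1 term: 1/12 · (0.0936080 − 0.387563) = -0.0244963.
Running total after k=1: 112.961.
Order-2 term: −1/720 · (0.00118726 − 0.00203310) = 1.17478e-06.
Running total after k=2: 112.961.
Order-3 term: 1/30240 · (2.69110e-06 − 4.28700e-06) = -5.27746e-11.

S_3 ≈ 112.961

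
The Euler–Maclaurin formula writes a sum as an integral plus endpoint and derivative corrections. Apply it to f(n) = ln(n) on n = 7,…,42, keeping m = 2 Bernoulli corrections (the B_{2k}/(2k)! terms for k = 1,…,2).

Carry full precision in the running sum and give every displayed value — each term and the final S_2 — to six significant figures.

S_2 ≈ 111.193

Integral: ∫_7^42 ln(x) dx = 108.361.
Endpoint term: (f(7) + f(42))/2 = (1.94591 + 3.73767)/2 = 2.84179.
So far: 111.203.
Correction k=1: B_{2}/2! · (f^{(1)}(42) − f^{(1)}(7)) = 1/12 · (0.0238095 − 0.142857) = -0.00992063.
Partial sum through k=1: 111.193.
Correction k=2: B_{4}/4! · (f^{(3)}(42) − f^{(3)}(7)) = −1/720 · (2.69949e-05 − 0.00583090) = 8.06098e-06.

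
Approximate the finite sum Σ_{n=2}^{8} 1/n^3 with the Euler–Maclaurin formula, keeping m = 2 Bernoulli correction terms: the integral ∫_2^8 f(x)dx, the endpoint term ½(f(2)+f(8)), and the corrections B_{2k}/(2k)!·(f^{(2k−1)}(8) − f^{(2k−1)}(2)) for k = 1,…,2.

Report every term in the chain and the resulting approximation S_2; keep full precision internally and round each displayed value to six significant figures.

The integral term ∫_2^8 1/x^3 dx = 0.117188.
Boundary: ½(f(2) + f(8)) = ½(0.125000 + 0.00195312) = 0.0634766.
Running total after boundary: 0.180664.
Correction k=1: B_{2}/2! · (f^{(1)}(8) − f^{(1)}(2)) = 1/12 · (-0.000732422 − (-0.187500)) = 0.0155640.
Partial sum through k=1: 0.196228.
Correction k=2: B_{4}/4! · (f^{(3)}(8) − f^{(3)}(2)) = −1/720 · (-0.000228882 − (-0.937500)) = -0.00130177.

S_2 ≈ 0.194926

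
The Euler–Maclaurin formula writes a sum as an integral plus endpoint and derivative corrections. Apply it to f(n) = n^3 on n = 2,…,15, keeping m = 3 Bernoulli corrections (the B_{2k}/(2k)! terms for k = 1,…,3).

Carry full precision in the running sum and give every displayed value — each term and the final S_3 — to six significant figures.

S_3 ≈ 14399.0

Integral: ∫_2^15 x^3 dx = 12652.2.
½[f(2) + f(15)] = ½[8.00000 + 3375.00] = 1691.50.
So far: 14343.8.
k=1: B_{2}/(2)! × [f^{(1)}(15) − f^{(1)}(2)] = 1/12 × (675.000 − 12.0000) = 55.2500.
After k=1: 14399.0.
k=2: B_{4}/(4)! × [f^{(3)}(15) − f^{(3)}(2)] = −1/720 × (6.00000 − 6.00000) = 0.00000.
After k=2: 14399.0.
k=3: B_{6}/(6)! × [f^{(5)}(15) − f^{(5)}(2)] = 1/30240 × (0.00000 − 0.00000) = 0.00000.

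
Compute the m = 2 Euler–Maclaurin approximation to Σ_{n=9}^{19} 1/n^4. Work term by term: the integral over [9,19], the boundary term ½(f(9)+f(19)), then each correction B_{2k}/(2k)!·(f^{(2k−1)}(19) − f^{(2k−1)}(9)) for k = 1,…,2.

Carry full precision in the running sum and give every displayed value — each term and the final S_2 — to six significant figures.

∫_9^19 1/x^4 dx evaluates to 0.000408649.
Endpoint term: (f(9) + f(19))/2 = (0.000152416 + 7.67336e-06)/2 = 8.00446e-05.
So far: 0.000488694.
k=1: B_{2}/(2)! × [f^{(1)}(19) − f^{(1)}(9)] = 1/12 × (-1.61544e-06 − (-6.77404e-05)) = 5.51041e-06.
Partial sum through k=1: 0.000494204.
k=2: B_{4}/(4)! × [f^{(3)}(19) − f^{(3)}(9)] = −1/720 × (-1.34247e-07 − (-2.50890e-05)) = -3.46594e-08.

S_2 ≈ 0.000494170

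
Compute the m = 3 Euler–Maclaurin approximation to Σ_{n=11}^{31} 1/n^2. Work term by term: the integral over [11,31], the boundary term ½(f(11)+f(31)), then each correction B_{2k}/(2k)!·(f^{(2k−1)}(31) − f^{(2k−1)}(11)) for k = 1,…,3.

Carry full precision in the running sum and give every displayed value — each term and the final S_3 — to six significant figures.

The integral term ∫_11^31 1/x^2 dx = 0.0586510.
½[f(11) + f(31)] = ½[0.00826446 + 0.00104058] = 0.00465252.
So far: 0.0633035.
k=1: B_{2}/(2)! × [f^{(1)}(31) − f^{(1)}(11)] = 1/12 × (-6.71344e-05 − (-0.00150263)) = 0.000119625.
Running total after k=1: 0.0634232.
k=2: B_{4}/(4)! × [f^{(3)}(31) − f^{(3)}(11)] = −1/720 × (-8.38306e-07 − (-0.000149021)) = -2.05809e-07.
Running total after k=2: 0.0634230.
k=3: B_{6}/(6)! × [f^{(5)}(31) − f^{(5)}(11)] = 1/30240 × (-2.61698e-08 − (-3.69474e-05)) = 1.22094e-09.

S_3 ≈ 0.0634230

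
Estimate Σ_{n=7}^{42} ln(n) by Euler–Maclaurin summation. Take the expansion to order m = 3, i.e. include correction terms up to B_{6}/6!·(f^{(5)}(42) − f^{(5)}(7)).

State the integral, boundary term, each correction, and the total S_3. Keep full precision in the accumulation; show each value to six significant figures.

S_3 ≈ 111.193

∫_7^42 ln(x) dx evaluates to 108.361.
Boundary: ½(f(7) + f(42)) = ½(1.94591 + 3.73767) = 2.84179.
So far: 111.203.
Order-1 term: 1/12 · (0.0238095 − 0.142857) = -0.00992063.
Partial sum through k=1: 111.193.
Order-2 term: −1/720 · (2.69949e-05 − 0.00583090) = 8.06098e-06.
Partial sum through k=2: 111.193.
Order-3 term: 1/30240 · (1.83639e-07 − 0.00142798) = -4.72154e-08.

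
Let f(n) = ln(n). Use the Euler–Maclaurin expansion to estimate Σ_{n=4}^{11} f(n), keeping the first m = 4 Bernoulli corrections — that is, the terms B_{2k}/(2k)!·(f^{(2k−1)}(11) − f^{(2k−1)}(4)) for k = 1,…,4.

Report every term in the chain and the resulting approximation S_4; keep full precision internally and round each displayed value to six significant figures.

The integral term ∫_4^11 ln(x) dx = 13.8317.
Endpoint term: (f(4) + f(11))/2 = (1.38629 + 2.39790)/2 = 1.89209.
Running total after boundary: 15.7238.
Correction k=1: B_{2}/2! · (f^{(1)}(11) − f^{(1)}(4)) = 1/12 · (0.0909091 − 0.250000) = -0.0132576.
Partial sum through k=1: 15.7105.
Correction k=2: B_{4}/4! · (f^{(3)}(11) − f^{(3)}(4)) = −1/720 · (0.00150263 − 0.0312500) = 4.13158e-05.
Partial sum through k=2: 15.7105.
Correction k=3: B_{6}/6! · (f^{(5)}(11) − f^{(5)}(4)) = 1/30240 · (0.000149021 − 0.0234375) = -7.70122e-07.
Partial sum through k=3: 15.7105.
Correction k=4: B_{8}/8! · (f^{(7)}(11) − f^{(7)}(4)) = −1/1209600 · (3.69474e-05 − 0.0439453) = 3.62999e-08.

S_4 ≈ 15.7105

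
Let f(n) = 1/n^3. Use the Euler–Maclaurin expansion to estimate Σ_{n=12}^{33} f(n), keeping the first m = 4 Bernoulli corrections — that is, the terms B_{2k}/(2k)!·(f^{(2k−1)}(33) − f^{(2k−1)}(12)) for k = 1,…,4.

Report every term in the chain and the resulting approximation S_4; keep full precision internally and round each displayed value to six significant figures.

The integral term ∫_12^33 1/x^3 dx = 0.00301309.
Endpoint term: (f(12) + f(33))/2 = (0.000578704 + 2.78265e-05)/2 = 0.000303265.
Integral + boundary = 0.00331635.
Order-1 term: 1/12 · (-2.52968e-06 − (-0.000144676)) = 1.18455e-05.
Partial sum through k=1: 0.00332820.
Order-2 term: −1/720 · (-4.64588e-08 − (-2.00939e-05)) = -2.78436e-08.
Partial sum through k=2: 0.00332817.
Order-3 term: 1/30240 · (-1.79180e-09 − (-5.86071e-06)) = 1.93747e-10.
Partial sum through k=3: 0.00332817.
Order-4 term: −1/1209600 · (-1.18466e-10 − (-2.93036e-06)) = -2.42249e-12.

S_4 ≈ 0.00332817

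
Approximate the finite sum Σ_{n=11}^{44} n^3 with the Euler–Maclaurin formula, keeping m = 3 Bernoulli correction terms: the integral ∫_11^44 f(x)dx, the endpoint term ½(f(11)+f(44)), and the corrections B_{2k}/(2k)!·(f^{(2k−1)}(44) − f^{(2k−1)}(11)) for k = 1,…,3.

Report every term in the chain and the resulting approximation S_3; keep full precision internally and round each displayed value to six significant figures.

∫_11^44 x^3 dx evaluates to 933364.
Endpoint term: (f(11) + f(44))/2 = (1331.00 + 85184.0)/2 = 43257.5.
Running total after boundary: 976621.
k=1: B_{2}/(2)! × [f^{(1)}(44) − f^{(1)}(11)] = 1/12 × (5808.00 − 363.000) = 453.750.
Partial sum through k=1: 977075.
k=2: B_{4}/(4)! × [f^{(3)}(44) − f^{(3)}(11)] = −1/720 × (6.00000 − 6.00000) = 0.00000.
Partial sum through k=2: 977075.
k=3: B_{6}/(6)! × [f^{(5)}(44) − f^{(5)}(11)] = 1/30240 × (0.00000 − 0.00000) = 0.00000.

S_3 ≈ 977075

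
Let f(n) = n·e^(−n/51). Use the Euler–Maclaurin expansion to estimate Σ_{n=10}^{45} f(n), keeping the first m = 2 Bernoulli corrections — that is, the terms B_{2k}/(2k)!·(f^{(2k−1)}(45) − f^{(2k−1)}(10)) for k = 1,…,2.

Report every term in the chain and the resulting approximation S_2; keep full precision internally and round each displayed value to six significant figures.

S_2 ≈ 544.444

∫_10^45 x·e^(−x/51) dx evaluates to 531.075.
½[f(10) + f(45)] = ½[8.21948 + 18.6214] = 13.4204.
Running total after boundary: 544.495.
k=1: B_{2}/(2)! × [f^{(1)}(45) − f^{(1)}(10)] = 1/12 × (0.0486833 − 0.660782) = -0.0510082.
Running total after k=1: 544.444.
k=2: B_{4}/(4)! × [f^{(3)}(45) − f^{(3)}(10)] = −1/720 × (0.000336909 − 0.000886073) = 7.62729e-07.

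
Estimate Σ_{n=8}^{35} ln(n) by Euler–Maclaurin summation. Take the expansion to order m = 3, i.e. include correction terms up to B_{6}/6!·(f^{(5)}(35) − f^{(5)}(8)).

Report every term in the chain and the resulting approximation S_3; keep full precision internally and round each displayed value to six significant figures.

Integral: ∫_8^35 ln(x) dx = 80.8016.
Boundary: ½(f(8) + f(35)) = ½(2.07944 + 3.55535) = 2.81739.
Integral + boundary = 83.6190.
Correction k=1: B_{2}/2! · (f^{(1)}(35) − f^{(1)}(8)) = 1/12 · (0.0285714 − 0.125000) = -0.00803571.
Running total after k=1: 83.6110.
Correction k=2: B_{4}/4! · (f^{(3)}(35) − f^{(3)}(8)) = −1/720 · (4.66472e-05 − 0.00390625) = 5.36056e-06.
Running total after k=2: 83.6110.
Correction k=3: B_{6}/6! · (f^{(5)}(35) − f^{(5)}(8)) = 1/30240 · (4.56952e-07 − 0.000732422) = -2.42052e-08.

S_3 ≈ 83.6110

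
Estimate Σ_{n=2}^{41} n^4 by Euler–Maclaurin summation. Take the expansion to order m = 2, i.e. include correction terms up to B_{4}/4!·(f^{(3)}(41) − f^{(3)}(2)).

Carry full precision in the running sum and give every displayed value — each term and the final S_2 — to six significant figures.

S_2 ≈ 2.46071e+07

Integral: ∫_2^41 x^4 dx = 2.31712e+07.
Boundary: ½(f(2) + f(41)) = ½(16.0000 + 2.82576e+06) = 1.41289e+06.
So far: 2.45841e+07.
Order-1 term: 1/12 · (275684 − 32.0000) = 22971.0.
After k=1: 2.46071e+07.
Order-2 term: −1/720 · (984.000 − 48.0000) = -1.30000.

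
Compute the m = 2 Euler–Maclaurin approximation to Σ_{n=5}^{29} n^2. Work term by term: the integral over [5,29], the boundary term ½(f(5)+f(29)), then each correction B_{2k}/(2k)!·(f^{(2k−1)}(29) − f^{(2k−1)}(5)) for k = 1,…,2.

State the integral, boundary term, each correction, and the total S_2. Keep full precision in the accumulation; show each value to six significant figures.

The integral term ∫_5^29 x^2 dx = 8088.00.
½[f(5) + f(29)] = ½[25.0000 + 841.000] = 433.000.
Integral + boundary = 8521.00.
k=1: B_{2}/(2)! × [f^{(1)}(29) − f^{(1)}(5)] = 1/12 × (58.0000 − 10.0000) = 4.00000.
Partial sum through k=1: 8525.00.
k=2: B_{4}/(4)! × [f^{(3)}(29) − f^{(3)}(5)] = −1/720 × (0.00000 − 0.00000) = 0.00000.

S_2 ≈ 8525.00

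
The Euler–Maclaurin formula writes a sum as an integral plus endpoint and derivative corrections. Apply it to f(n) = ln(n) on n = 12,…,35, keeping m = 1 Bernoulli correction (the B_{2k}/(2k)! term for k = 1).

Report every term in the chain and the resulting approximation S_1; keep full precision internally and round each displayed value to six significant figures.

The integral term ∫_12^35 ln(x) dx = 71.6183.
Boundary: ½(f(12) + f(35)) = ½(2.48491 + 3.55535) = 3.02013.
Integral + boundary = 74.6384.
Order-1 term: 1/12 · (0.0285714 − 0.0833333) = -0.00456349.

S_1 ≈ 74.6339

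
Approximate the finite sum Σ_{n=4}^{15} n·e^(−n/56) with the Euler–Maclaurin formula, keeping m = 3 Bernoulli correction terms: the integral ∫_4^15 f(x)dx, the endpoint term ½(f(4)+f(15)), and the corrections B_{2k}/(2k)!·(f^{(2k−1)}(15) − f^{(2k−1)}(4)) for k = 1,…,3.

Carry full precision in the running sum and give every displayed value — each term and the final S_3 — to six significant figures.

∫_4^15 x·e^(−x/56) dx evaluates to 86.6631.
Boundary: ½(f(4) + f(15)) = ½(3.72425 + 11.4753) = 7.59975.
Running total after boundary: 94.2629.
k=1: B_{2}/(2)! × [f^{(1)}(15) − f^{(1)}(4)] = 1/12 × (0.560102 − 0.864558) = -0.0253714.
Partial sum through k=1: 94.2375.
k=2: B_{4}/(4)! × [f^{(3)}(15) − f^{(3)}(4)] = −1/720 × (0.000666497 − 0.000869478) = 2.81918e-07.
Partial sum through k=2: 94.2375.
k=3: B_{6}/(6)! × [f^{(5)}(15) − f^{(5)}(4)] = 1/30240 × (3.68109e-07 − 4.66603e-07) = -3.25708e-12.

S_3 ≈ 94.2375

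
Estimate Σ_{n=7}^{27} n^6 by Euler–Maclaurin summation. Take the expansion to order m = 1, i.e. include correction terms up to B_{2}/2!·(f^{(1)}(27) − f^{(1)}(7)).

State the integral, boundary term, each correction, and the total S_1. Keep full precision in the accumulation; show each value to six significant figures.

S_1 ≈ 1.69515e+09

The integral term ∫_7^27 x^6 dx = 1.49422e+09.
Endpoint term: (f(7) + f(27))/2 = (117649 + 3.87420e+08)/2 = 1.93769e+08.
Integral + boundary = 1.68799e+09.
k=1: B_{2}/(2)! × [f^{(1)}(27) − f^{(1)}(7)] = 1/12 × (8.60934e+07 − 100842) = 7.16605e+06.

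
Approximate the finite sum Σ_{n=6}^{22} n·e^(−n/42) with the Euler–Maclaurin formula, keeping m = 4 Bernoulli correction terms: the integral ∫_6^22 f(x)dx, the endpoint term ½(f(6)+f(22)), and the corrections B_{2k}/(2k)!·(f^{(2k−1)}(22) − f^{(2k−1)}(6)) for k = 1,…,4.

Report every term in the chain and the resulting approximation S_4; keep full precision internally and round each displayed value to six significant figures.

The integral term ∫_6^22 x·e^(−x/42) dx = 155.631.
Boundary: ½(f(6) + f(22)) = ½(5.20127 + 13.0297) = 9.11549.
Integral + boundary = 164.746.
Correction k=1: B_{2}/2! · (f^{(1)}(22) − f^{(1)}(6)) = 1/12 · (0.282029 − 0.743038) = -0.0384175.
Running total after k=1: 164.708.
Correction k=2: B_{4}/4! · (f^{(3)}(22) − f^{(3)}(6)) = −1/720 · (0.000831377 − 0.00140408) = 7.95419e-07.
Running total after k=2: 164.708.
Correction k=3: B_{6}/6! · (f^{(5)}(22) − f^{(5)}(6)) = 1/30240 · (8.51969e-07 − 1.35314e-06) = -1.65730e-11.
Running total after k=3: 164.708.
Correction k=4: B_{8}/8! · (f^{(7)}(22) − f^{(7)}(6)) = −1/1209600 · (6.98773e-10 − 1.08294e-09) = 3.17600e-16.

S_4 ≈ 164.708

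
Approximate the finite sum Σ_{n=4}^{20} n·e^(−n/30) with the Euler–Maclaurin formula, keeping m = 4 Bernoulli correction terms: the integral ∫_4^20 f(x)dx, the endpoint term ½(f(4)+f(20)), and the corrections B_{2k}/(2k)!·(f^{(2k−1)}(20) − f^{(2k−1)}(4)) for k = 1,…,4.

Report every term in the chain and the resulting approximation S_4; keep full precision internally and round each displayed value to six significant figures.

The integral term ∫_4^20 x·e^(−x/30) dx = 122.551.
½[f(4) + f(20)] = ½[3.50069 + 10.2683] = 6.88452.
Integral + boundary = 129.436.
Order-1 term: 1/12 · (0.171139 − 0.758484) = -0.0489454.
Running total after k=1: 129.387.
Order-2 term: −1/720 · (0.00133108 − 0.00278759) = 2.02293e-06.
Running total after k=2: 129.387.
Order-3 term: 1/30240 · (2.74668e-06 − 5.25824e-06) = -8.30545e-11.
Running total after k=3: 129.387.
Order-4 term: −1/1209600 · (4.46041e-09 − 8.24352e-09) = 3.12756e-15.

S_4 ≈ 129.387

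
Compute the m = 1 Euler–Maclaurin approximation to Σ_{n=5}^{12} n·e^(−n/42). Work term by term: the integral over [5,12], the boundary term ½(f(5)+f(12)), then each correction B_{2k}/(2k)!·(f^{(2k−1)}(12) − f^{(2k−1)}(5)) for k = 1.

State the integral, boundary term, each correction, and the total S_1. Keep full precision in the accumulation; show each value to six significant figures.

∫_5^12 x·e^(−x/42) dx evaluates to 48.0986.
Boundary: ½(f(5) + f(12)) = ½(4.43883 + 9.01773) = 6.72828.
Running total after boundary: 54.8269.
k=1: B_{2}/(2)! × [f^{(1)}(12) − f^{(1)}(5)] = 1/12 × (0.536769 − 0.782079) = -0.0204425.

S_1 ≈ 54.8065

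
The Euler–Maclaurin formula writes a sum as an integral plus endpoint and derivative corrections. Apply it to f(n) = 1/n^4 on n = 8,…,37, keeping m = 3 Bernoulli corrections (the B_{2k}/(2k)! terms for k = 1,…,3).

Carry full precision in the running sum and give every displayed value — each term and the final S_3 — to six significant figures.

∫_8^37 1/x^4 dx evaluates to 0.000644461.
½[f(8) + f(37)] = ½[0.000244141 + 5.33572e-07] = 0.000122337.
So far: 0.000766798.
k=1: B_{2}/(2)! × [f^{(1)}(37) − f^{(1)}(8)] = 1/12 × (-5.76835e-08 − (-0.000122070)) = 1.01677e-05.
Partial sum through k=1: 0.000776966.
k=2: B_{4}/(4)! × [f^{(3)}(37) − f^{(3)}(8)] = −1/720 × (-1.26406e-09 − (-5.72205e-05)) = -7.94711e-08.
Partial sum through k=2: 0.000776886.
k=3: B_{6}/(6)! × [f^{(5)}(37) − f^{(5)}(8)] = 1/30240 × (-5.17075e-11 − (-5.00679e-05)) = 1.65568e-09.

S_3 ≈ 0.000776888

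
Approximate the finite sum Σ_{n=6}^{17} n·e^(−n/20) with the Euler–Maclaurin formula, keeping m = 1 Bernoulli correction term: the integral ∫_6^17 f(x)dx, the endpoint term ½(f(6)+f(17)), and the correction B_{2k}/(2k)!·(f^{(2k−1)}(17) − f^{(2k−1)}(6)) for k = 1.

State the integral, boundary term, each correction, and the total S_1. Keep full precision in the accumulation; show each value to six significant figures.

S_1 ≈ 74.7560

Integral: ∫_6^17 x·e^(−x/20) dx = 68.9384.
Endpoint term: (f(6) + f(17))/2 = (4.44491 + 7.26605)/2 = 5.85548.
Running total after boundary: 74.7939.
Correction k=1: B_{2}/2! · (f^{(1)}(17) − f^{(1)}(6)) = 1/12 · (0.0641122 − 0.518573) = -0.0378717.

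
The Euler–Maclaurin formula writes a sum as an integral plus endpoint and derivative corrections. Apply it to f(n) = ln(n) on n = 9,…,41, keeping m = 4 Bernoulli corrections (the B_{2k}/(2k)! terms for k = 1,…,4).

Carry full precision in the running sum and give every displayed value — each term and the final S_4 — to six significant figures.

Integral: ∫_9^41 ln(x) dx = 100.481.
Endpoint term: (f(9) + f(41))/2 = (2.19722 + 3.71357)/2 = 2.95540.
Running total after boundary: 103.437.
k=1: B_{2}/(2)! × [f^{(1)}(41) − f^{(1)}(9)] = 1/12 × (0.0243902 − 0.111111) = -0.00722674.
Partial sum through k=1: 103.430.
k=2: B_{4}/(4)! × [f^{(3)}(41) − f^{(3)}(9)] = −1/720 × (2.90187e-05 − 0.00274348) = 3.77009e-06.
Partial sum through k=2: 103.430.
k=3: B_{6}/(6)! × [f^{(5)}(41) − f^{(5)}(9)] = 1/30240 × (2.07153e-07 − 0.000406442) = -1.34337e-08.
Partial sum through k=3: 103.430.
k=4: B_{8}/(8)! × [f^{(7)}(41) − f^{(7)}(9)] = −1/1209600 × (3.69697e-09 − 0.000150534) = 1.24446e-10.

S_4 ≈ 103.430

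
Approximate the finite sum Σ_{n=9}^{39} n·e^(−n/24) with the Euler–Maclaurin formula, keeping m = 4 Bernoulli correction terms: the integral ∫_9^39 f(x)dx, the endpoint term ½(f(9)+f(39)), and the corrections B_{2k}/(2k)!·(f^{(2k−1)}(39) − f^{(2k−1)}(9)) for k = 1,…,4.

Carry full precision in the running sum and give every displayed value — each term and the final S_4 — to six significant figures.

∫_9^39 x·e^(−x/24) dx evaluates to 246.603.
Boundary: ½(f(9) + f(39)) = ½(6.18560 + 7.67956) = 6.93258.
So far: 253.535.
Correction k=1: B_{2}/2! · (f^{(1)}(39) − f^{(1)}(9)) = 1/12 · (-0.123070 − 0.429556) = -0.0460521.
Running total after k=1: 253.489.
Correction k=2: B_{4}/4! · (f^{(3)}(39) − f^{(3)}(9)) = −1/720 · (0.000470058 − 0.00313218) = 3.69739e-06.
Running total after k=2: 253.489.
Correction k=3: B_{6}/6! · (f^{(5)}(39) − f^{(5)}(9)) = 1/30240 · (2.00309e-06 − 9.58090e-06) = -2.50589e-10.
Running total after k=3: 253.489.
Correction k=4: B_{8}/8! · (f^{(7)}(39) − f^{(7)}(9)) = −1/1209600 · (5.53838e-09 − 2.38264e-08) = 1.51190e-14.

S_4 ≈ 253.489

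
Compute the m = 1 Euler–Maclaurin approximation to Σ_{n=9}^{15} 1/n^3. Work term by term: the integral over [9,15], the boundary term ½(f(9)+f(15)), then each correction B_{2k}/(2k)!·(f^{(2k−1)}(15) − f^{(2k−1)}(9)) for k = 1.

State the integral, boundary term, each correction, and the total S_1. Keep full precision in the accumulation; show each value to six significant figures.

Integral: ∫_9^15 1/x^3 dx = 0.00395062.
Endpoint term: (f(9) + f(15))/2 = (0.00137174 + 0.000296296)/2 = 0.000834019.
So far: 0.00478464.
Order-1 term: 1/12 · (-5.92593e-05 − (-0.000457247)) = 3.31657e-05.

S_1 ≈ 0.00481780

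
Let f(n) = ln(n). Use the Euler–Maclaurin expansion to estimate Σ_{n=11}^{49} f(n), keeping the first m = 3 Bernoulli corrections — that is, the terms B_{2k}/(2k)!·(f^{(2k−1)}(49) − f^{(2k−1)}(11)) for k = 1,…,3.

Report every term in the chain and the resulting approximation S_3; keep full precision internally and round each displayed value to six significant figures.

S_3 ≈ 129.461

∫_11^49 ln(x) dx evaluates to 126.322.
½[f(11) + f(49)] = ½[2.39790 + 3.89182] = 3.14486.
Integral + boundary = 129.467.
Order-1 term: 1/12 · (0.0204082 − 0.0909091) = -0.00587508.
After k=1: 129.461.
Order-2 term: −1/720 · (1.69997e-05 − 0.00150263) = 2.06337e-06.
After k=2: 129.461.
Order-3 term: 1/30240 · (8.49632e-08 − 0.000149021) = -4.92514e-09.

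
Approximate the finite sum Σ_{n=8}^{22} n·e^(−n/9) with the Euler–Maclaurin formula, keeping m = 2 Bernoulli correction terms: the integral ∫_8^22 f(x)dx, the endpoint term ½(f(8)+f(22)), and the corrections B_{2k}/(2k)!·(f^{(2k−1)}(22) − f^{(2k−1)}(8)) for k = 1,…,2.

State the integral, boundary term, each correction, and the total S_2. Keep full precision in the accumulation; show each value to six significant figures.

The integral term ∫_8^22 x·e^(−x/9) dx = 38.6901.
Endpoint term: (f(8) + f(22))/2 = (3.28890 + 1.90904)/2 = 2.59897.
So far: 41.2891.
Correction k=1: B_{2}/2! · (f^{(1)}(22) − f^{(1)}(8)) = 1/12 · (-0.125341 − 0.0456791) = -0.0142517.
After k=1: 41.2749.
Correction k=2: B_{4}/4! · (f^{(3)}(22) − f^{(3)}(8)) = −1/720 · (0.000595160 − 0.0107149) = 1.40551e-05.

S_2 ≈ 41.2749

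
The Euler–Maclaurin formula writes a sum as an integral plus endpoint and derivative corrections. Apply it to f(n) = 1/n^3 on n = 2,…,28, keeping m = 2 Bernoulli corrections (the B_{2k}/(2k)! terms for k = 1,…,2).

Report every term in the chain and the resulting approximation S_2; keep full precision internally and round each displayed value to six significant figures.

Integral: ∫_2^28 1/x^3 dx = 0.124362.
½[f(2) + f(28)] = ½[0.125000 + 4.55539e-05] = 0.0625228.
Running total after boundary: 0.186885.
Order-1 term: 1/12 · (-4.88078e-06 − (-0.187500)) = 0.0156246.
After k=1: 0.202510.
Order-2 term: −1/720 · (-1.24510e-07 − (-0.937500)) = -0.00130208.

S_2 ≈ 0.201208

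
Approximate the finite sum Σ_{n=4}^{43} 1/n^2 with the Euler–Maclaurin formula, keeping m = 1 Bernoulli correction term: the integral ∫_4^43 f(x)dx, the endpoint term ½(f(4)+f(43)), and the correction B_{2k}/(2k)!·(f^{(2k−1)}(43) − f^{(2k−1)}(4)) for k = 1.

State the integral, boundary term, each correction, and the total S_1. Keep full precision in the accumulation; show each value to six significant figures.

S_1 ≈ 0.260867

The integral term ∫_4^43 1/x^2 dx = 0.226744.
Boundary: ½(f(4) + f(43)) = ½(0.0625000 + 0.000540833) = 0.0315204.
So far: 0.258265.
k=1: B_{2}/(2)! × [f^{(1)}(43) − f^{(1)}(4)] = 1/12 × (-2.51550e-05 − (-0.0312500)) = 0.00260207.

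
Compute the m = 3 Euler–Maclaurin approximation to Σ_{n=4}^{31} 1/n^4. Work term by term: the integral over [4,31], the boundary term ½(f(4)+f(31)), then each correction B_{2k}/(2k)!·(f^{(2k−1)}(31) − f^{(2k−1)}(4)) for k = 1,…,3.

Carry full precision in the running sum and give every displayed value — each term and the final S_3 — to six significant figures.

Integral: ∫_4^31 1/x^4 dx = 0.00519714.
½[f(4) + f(31)] = ½[0.00390625 + 1.08281e-06] = 0.00195367.
Running total after boundary: 0.00715081.
Correction k=1: B_{2}/2! · (f^{(1)}(31) − f^{(1)}(4)) = 1/12 · (-1.39718e-07 − (-0.00390625)) = 0.000325509.
After k=1: 0.00747632.
Correction k=2: B_{4}/4! · (f^{(3)}(31) − f^{(3)}(4)) = −1/720 · (-4.36164e-09 − (-0.00732422)) = -1.01725e-05.
After k=2: 0.00746615.
Correction k=3: B_{6}/6! · (f^{(5)}(31) − f^{(5)}(4)) = 1/30240 · (-2.54164e-10 − (-0.0256348)) = 8.47710e-07.

S_3 ≈ 0.00746700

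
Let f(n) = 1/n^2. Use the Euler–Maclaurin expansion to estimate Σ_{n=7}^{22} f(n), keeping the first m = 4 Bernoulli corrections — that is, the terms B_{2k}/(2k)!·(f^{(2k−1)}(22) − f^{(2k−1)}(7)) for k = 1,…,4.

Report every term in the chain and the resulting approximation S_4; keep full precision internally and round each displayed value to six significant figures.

Integral: ∫_7^22 1/x^2 dx = 0.0974026.
½[f(7) + f(22)] = ½[0.0204082 + 0.00206612] = 0.0112371.
Integral + boundary = 0.108640.
Correction k=1: B_{2}/2! · (f^{(1)}(22) − f^{(1)}(7)) = 1/12 · (-0.000187829 − (-0.00583090)) = 0.000470256.
After k=1: 0.109110.
Correction k=2: B_{4}/4! · (f^{(3)}(22) − f^{(3)}(7)) = −1/720 · (-4.65691e-06 − (-0.00142798)) = -1.97683e-06.
After k=2: 0.109108.
Correction k=3: B_{6}/6! · (f^{(5)}(22) − f^{(5)}(7)) = 1/30240 · (-2.88651e-07 − (-0.000874271)) = 2.89015e-08.
After k=3: 0.109108.
Correction k=4: B_{8}/8! · (f^{(7)}(22) − f^{(7)}(7)) = −1/1209600 · (-3.33977e-08 − (-0.000999167)) = -8.26003e-10.

S_4 ≈ 0.109108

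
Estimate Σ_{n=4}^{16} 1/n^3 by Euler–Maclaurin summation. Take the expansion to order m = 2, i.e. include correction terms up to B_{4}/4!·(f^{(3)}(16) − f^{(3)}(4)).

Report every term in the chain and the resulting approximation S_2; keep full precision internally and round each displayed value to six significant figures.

Integral: ∫_4^16 1/x^3 dx = 0.0292969.
Endpoint term: (f(4) + f(16))/2 = (0.0156250 + 0.000244141)/2 = 0.00793457.
So far: 0.0372314.
Order-1 term: 1/12 · (-4.57764e-05 − (-0.0117188)) = 0.000972748.
Running total after k=1: 0.0382042.
Order-2 term: −1/720 · (-3.57628e-06 − (-0.0146484)) = -2.03401e-05.

S_2 ≈ 0.0381839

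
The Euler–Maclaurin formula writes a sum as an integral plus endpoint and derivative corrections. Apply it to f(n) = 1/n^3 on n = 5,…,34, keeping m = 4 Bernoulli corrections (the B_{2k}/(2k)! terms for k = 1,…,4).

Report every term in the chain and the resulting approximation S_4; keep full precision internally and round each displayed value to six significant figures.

Integral: ∫_5^34 1/x^3 dx = 0.0195675.
Boundary: ½(f(5) + f(34)) = ½(0.00800000 + 2.54427e-05) = 0.00401272.
Integral + boundary = 0.0235802.
Order-1 term: 1/12 · (-2.24494e-06 − (-0.00480000)) = 0.000399813.
Partial sum through k=1: 0.0239800.
Order-2 term: −1/720 · (-3.88399e-08 − (-0.00384000)) = -5.33328e-06.
Partial sum through k=2: 0.0239747.
Order-3 term: 1/30240 · (-1.41114e-09 − (-0.00645120)) = 2.13333e-07.
Partial sum through k=3: 0.0239749.
Order-4 term: −1/1209600 · (-8.78909e-11 − (-0.0185795)) = -1.53600e-08.

S_4 ≈ 0.0239749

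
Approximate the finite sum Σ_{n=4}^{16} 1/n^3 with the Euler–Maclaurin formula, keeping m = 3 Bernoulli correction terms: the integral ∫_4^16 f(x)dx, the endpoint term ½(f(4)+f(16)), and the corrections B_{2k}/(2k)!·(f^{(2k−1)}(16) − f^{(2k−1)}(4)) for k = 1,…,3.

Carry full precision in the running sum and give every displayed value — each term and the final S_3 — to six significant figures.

S_3 ≈ 0.0381851

∫_4^16 1/x^3 dx evaluates to 0.0292969.
Endpoint term: (f(4) + f(16))/2 = (0.0156250 + 0.000244141)/2 = 0.00793457.
Running total after boundary: 0.0372314.
Order-1 term: 1/12 · (-4.57764e-05 − (-0.0117188)) = 0.000972748.
Running total after k=1: 0.0382042.
Order-2 term: −1/720 · (-3.57628e-06 − (-0.0146484)) = -2.03401e-05.
Running total after k=2: 0.0381839.
Order-3 term: 1/30240 · (-5.86733e-07 − (-0.0384521)) = 1.27155e-06.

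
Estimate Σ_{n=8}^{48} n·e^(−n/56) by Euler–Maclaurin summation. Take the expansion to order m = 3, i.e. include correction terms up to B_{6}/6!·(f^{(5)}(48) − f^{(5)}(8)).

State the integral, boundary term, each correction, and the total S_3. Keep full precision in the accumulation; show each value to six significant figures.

S_3 ≈ 648.939

∫_8^48 x·e^(−x/56) dx evaluates to 635.343.
Endpoint term: (f(8) + f(48))/2 = (6.93502 + 20.3699)/2 = 13.6525.
So far: 648.995.
Correction k=1: B_{2}/2! · (f^{(1)}(48) − f^{(1)}(8)) = 1/12 · (0.0606247 − 0.743038) = -0.0568678.
Partial sum through k=1: 648.939.
Correction k=2: B_{4}/4! · (f^{(3)}(48) − f^{(3)}(8)) = −1/720 · (0.000289978 − 0.000789794) = 6.94189e-07.
Partial sum through k=2: 648.939.
Correction k=3: B_{6}/6! · (f^{(5)}(48) − f^{(5)}(8)) = 1/30240 · (1.78770e-07 − 4.28141e-07) = -8.24638e-12.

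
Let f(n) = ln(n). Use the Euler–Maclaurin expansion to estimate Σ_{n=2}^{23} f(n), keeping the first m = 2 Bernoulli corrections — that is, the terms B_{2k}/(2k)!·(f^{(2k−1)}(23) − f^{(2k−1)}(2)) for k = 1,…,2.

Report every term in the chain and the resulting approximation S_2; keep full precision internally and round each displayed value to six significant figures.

The integral term ∫_2^23 ln(x) dx = 49.7301.
½[f(2) + f(23)] = ½[0.693147 + 3.13549] = 1.91432.
Running total after boundary: 51.6444.
Order-1 term: 1/12 · (0.0434783 − 0.500000) = -0.0380435.
Partial sum through k=1: 51.6063.
Order-2 term: −1/720 · (0.000164379 − 0.250000) = 0.000346994.

S_2 ≈ 51.6067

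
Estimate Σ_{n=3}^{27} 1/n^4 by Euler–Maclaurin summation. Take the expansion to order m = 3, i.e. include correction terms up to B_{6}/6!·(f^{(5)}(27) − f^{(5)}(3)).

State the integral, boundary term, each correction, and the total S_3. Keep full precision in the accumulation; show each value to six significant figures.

∫_3^27 1/x^4 dx evaluates to 0.0123287.
Endpoint term: (f(3) + f(27))/2 = (0.0123457 + 1.88168e-06)/2 = 0.00617378.
Integral + boundary = 0.0185025.
k=1: B_{2}/(2)! × [f^{(1)}(27) − f^{(1)}(3)] = 1/12 × (-2.78767e-07 − (-0.0164609)) = 0.00137172.
Partial sum through k=1: 0.0198742.
k=2: B_{4}/(4)! × [f^{(3)}(27) − f^{(3)}(3)] = −1/720 × (-1.14719e-08 − (-0.0548697)) = -7.62079e-05.
Partial sum through k=2: 0.0197980.
k=3: B_{6}/(6)! × [f^{(5)}(27) − f^{(5)}(3)] = 1/30240 × (-8.81242e-10 − (-0.341411)) = 1.12901e-05.

S_3 ≈ 0.0198093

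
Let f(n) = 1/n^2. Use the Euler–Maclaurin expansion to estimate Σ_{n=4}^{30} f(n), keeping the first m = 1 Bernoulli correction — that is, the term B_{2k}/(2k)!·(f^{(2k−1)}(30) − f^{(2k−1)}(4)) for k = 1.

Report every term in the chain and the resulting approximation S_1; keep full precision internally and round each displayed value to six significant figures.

S_1 ≈ 0.251070

Integral: ∫_4^30 1/x^2 dx = 0.216667.
Boundary: ½(f(4) + f(30)) = ½(0.0625000 + 0.00111111) = 0.0318056.
So far: 0.248472.
k=1: B_{2}/(2)! × [f^{(1)}(30) − f^{(1)}(4)] = 1/12 × (-7.40741e-05 − (-0.0312500)) = 0.00259799.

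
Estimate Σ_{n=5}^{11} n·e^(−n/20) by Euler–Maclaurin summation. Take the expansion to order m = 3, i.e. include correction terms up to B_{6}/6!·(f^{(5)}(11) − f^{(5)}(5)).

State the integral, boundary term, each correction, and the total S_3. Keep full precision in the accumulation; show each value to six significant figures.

The integral term ∫_5^11 x·e^(−x/20) dx = 31.6915.
Boundary: ½(f(5) + f(11)) = ½(3.89400 + 6.34645) = 5.12023.
Integral + boundary = 36.8117.
k=1: B_{2}/(2)! × [f^{(1)}(11) − f^{(1)}(5)] = 1/12 × (0.259627 − 0.584101) = -0.0270394.
Running total after k=1: 36.7847.
k=2: B_{4}/(4)! × [f^{(3)}(11) − f^{(3)}(5)] = −1/720 × (0.00353382 − 0.00535426) = 2.52839e-06.
Running total after k=2: 36.7847.
k=3: B_{6}/(6)! × [f^{(5)}(11) − f^{(5)}(5)] = 1/30240 × (1.60464e-05 − 2.31206e-05) = -2.33936e-10.

S_3 ≈ 36.7847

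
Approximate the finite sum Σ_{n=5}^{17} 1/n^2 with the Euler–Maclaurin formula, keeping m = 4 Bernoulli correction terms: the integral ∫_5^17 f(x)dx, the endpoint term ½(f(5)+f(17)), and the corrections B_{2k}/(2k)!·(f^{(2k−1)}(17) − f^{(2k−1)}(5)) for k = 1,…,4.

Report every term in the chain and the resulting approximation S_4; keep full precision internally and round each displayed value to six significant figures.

S_4 ≈ 0.164196

The integral term ∫_5^17 1/x^2 dx = 0.141176.
½[f(5) + f(17)] = ½[0.0400000 + 0.00346021] = 0.0217301.
Running total after boundary: 0.162907.
Order-1 term: 1/12 · (-0.000407083 − (-0.0160000)) = 0.00129941.
Running total after k=1: 0.164206.
Order-2 term: −1/720 · (-1.69031e-05 − (-0.00768000)) = -1.06432e-05.
Running total after k=2: 0.164195.
Order-3 term: 1/30240 · (-1.75465e-06 − (-0.00921600)) = 3.04704e-07.
Running total after k=3: 0.164196.
Order-4 term: −1/1209600 · (-3.40001e-07 − (-0.0206438)) = -1.70664e-08.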